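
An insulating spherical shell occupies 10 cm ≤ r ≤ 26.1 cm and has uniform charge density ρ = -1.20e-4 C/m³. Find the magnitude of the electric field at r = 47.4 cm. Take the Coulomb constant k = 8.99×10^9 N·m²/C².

3.37×10^5 N/C

Symmetry ⇒ E = E(r) r̂. Gaussian sphere of radius r = 47.4 cm (r > 26.1 cm, enclosing the whole shell).
Q_enc = ρ·(4π/3)(b³ − a³) = (-1.20e-4)·(4π/3)·((0.261)³ − (0.1)³) = -8.434×10^-6 C.
Gauss's law: E·4πr² = Q_enc/ε₀.
E = k|Q_enc|/r² = (8.99×10^9)(8.434e-6)/(0.474)² = 3.37×10^5 N/C.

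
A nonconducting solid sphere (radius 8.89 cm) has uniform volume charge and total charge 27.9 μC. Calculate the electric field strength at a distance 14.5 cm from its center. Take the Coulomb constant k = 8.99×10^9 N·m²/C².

Symmetry ⇒ E = E(r) r̂. Gaussian sphere of radius r = 14.5 cm (r > R, so the entire charge is enclosed).
Q_enc = 27.9 μC = 2.79×10^-5 C.
Since E is radial and uniform over the Gaussian sphere, Φ = E·4πr² = Q_enc/ε₀.
E = k|Q_enc|/r² = (8.99×10^9)(2.79×10^-5)/(0.145)² = 1.19×10^7 N/C.

E = 1.19e7 N/C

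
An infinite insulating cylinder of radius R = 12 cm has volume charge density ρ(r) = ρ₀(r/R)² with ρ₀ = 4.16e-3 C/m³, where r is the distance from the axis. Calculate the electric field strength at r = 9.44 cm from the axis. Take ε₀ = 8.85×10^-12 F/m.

6.87×10^6 N/C

By cylindrical symmetry E is radial; use a coaxial Gaussian cylinder of radius 9.44 cm and length L (r < R).
λ_enc = ∫₀^r ρ(r')·2πr' dr' = (2πρ₀/R²)·r^4/4 = 3.604e-5 C/m.
By Gauss's law (flux through the curved wall only), E·2πrL = λ_enc L/ε₀.
E = |λ_enc|/(2πε₀r) = (3.604×10^-5)/(2π·8.85×10^-12·0.0944) = 6.87×10^6 N/C.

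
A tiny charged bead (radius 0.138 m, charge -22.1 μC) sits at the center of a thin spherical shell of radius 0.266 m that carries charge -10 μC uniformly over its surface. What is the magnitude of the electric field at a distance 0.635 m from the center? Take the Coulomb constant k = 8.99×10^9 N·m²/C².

E = 7.16×10^5 V/m

Use a concentric Gaussian sphere at r = 0.635 m (r > 0.266 m, enclosing both).
Q_enc = (-22.1 μC) + (-10 μC) = -3.21×10^-5 C.
Since E is radial and uniform over the Gaussian sphere, Φ = E·4πr² = Q_enc/ε₀.
E = k|Q_enc|/r² = (8.99×10^9)(3.21×10^-5)/(0.635)² = 7.16×10^5 N/C.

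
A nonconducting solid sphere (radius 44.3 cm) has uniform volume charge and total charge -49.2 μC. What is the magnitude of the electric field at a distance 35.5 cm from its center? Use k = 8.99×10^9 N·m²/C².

|E| = 1.81×10^6 V/m

Use a concentric Gaussian sphere at r = 35.5 cm (r < R).
For a uniform sphere the enclosed fraction is (r/R)³, so Q_enc = (-49.2 μC)(0.355/0.443)³ = -2.532e-5 C.
Applying ∮E·dA = Q_enc/ε₀ with Φ = E(4πr²):
E = k|Q_enc|/r² = (8.99×10^9)(2.532×10^-5)/(0.355)² = 1.81×10^6 N/C.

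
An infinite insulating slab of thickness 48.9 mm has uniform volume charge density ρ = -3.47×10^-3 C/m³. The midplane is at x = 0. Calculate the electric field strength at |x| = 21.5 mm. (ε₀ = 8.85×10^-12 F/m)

By symmetry E is perpendicular to the slab. A Gaussian pillbox from −21.5 mm to +21.5 mm (face area A) lies entirely within the slab.
Q_enc = ρ·(2x)·A and flux = 2EA, so 2EA = 2ρxA/ε₀ ⇒ E = |ρ|x/ε₀.
E = (3.47×10^-3)(0.0215)/(8.85×10^-12) = 8.43e6 N/C.

E = 8.43×10^6 N/C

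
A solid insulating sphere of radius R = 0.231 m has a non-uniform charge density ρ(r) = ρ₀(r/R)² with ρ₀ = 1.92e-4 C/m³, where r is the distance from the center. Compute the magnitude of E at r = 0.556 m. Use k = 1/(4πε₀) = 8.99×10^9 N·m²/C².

1.73×10^5 N/C

Symmetry ⇒ E = E(r) r̂. Gaussian sphere of radius r = 0.556 m (r > R, all charge enclosed).
Q_enc = 4π ∫₀^R ρ₀(r'/R)^2 r'² dr' = 4πρ₀R³/5 = 5.948e-6 C.
Since E is radial and uniform over the Gaussian sphere, Φ = E·4πr² = Q_enc/ε₀.
E = k|Q_enc|/r² = (8.99×10^9)(5.948×10^-6)/(0.556)² = 1.73×10^5 N/C.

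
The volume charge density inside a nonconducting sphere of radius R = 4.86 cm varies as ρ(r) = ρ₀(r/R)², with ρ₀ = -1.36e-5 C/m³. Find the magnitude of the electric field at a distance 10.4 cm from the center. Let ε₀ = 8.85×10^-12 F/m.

Use a concentric Gaussian sphere at r = 10.4 cm (r > R, all charge enclosed).
Q_enc = 4π ∫₀^R ρ₀(r'/R)^2 r'² dr' = 4πρ₀R³/5 = -3.924×10^-9 C.
Since E is radial and uniform over the Gaussian sphere, Φ = E·4πr² = Q_enc/ε₀.
E = |Q_enc|/(4πε₀r²) = (3.924e-9)/(4π·8.85×10^-12·(0.104)²) = 3.26×10^3 N/C.

|E| ≈ 3.26e3 N/C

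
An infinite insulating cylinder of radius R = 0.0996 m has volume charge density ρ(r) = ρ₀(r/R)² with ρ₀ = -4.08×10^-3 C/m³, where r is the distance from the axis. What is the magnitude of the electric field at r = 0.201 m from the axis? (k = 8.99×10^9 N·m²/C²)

E = 5.69×10^6 V/m

Choose a coaxial cylinder of radius r = 0.201 m (arbitrary length L) as the Gaussian surface (r > R, full charge per length enclosed).
λ_enc = 2π ∫₀^R ρ₀(r'/R)^2 r' dr' = 2πρ₀R²/4 = -6.358×10^-5 C/m.
Applying ∮E·dA = Q_enc/ε₀ with the end caps contributing no flux:
E = 2k|λ_enc|/r = 2(8.99×10^9)(6.358e-5)/(0.201) = 5.69×10^6 N/C.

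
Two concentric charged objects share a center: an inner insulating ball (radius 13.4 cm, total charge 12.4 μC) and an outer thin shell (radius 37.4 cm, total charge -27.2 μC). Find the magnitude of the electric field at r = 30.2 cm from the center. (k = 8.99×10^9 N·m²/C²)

Use a concentric Gaussian sphere at r = 30.2 cm (between the bodies, 13.4 cm < r < 37.4 cm).
Only the inner charge is enclosed; the outer shell contributes nothing inside itself. Q_enc = 12.4 μC = 1.24×10^-5 C.
Applying ∮E·dA = Q_enc/ε₀ with Φ = E(4πr²):
E = k|Q_enc|/r² = (8.99×10^9)(1.24×10^-5)/(0.302)² = 1.22e6 N/C.

E = 1.22×10^6 N/C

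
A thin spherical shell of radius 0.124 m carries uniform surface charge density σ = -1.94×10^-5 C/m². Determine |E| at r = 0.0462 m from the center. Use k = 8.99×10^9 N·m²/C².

E = 0 (no enclosed charge)

Take a concentric spherical Gaussian surface of radius r = 0.0462 m (inside the shell, r < 0.124 m).
All the charge is outside the Gaussian surface: Q_enc = 0, hence E = 0 everywhere inside the shell.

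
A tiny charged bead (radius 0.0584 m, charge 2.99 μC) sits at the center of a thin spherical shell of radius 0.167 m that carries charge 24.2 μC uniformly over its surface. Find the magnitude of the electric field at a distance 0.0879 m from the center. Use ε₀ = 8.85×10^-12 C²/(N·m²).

Use a concentric Gaussian sphere at r = 0.0879 m (between the bodies, 0.0584 m < r < 0.167 m).
Only the inner charge is enclosed; the outer shell contributes nothing inside itself. Q_enc = 2.99 μC = 2.99e-6 C.
By Gauss's law, ∮E·dA = E·4πr² = Q_enc/ε₀.
E = |Q_enc|/(4πε₀r²) = (2.99×10^-6)/(4π·8.85×10^-12·(0.0879)²) = 3.48e6 N/C.

3.48e6 N/C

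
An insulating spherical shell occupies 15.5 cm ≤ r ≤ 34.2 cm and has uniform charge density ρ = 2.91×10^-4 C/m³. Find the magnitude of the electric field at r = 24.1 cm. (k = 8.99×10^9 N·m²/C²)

Take a concentric spherical Gaussian surface of radius r = 24.1 cm (within the shell material, 15.5 cm < r < 34.2 cm).
Enclosed charge is the volume from a to r: Q_enc = (4π/3)ρ(r³ − a³) = 1.252×10^-5 C.
Gauss's law: E·4πr² = Q_enc/ε₀.
E = k|Q_enc|/r² = (8.99×10^9)(1.252×10^-5)/(0.241)² = 1.94e6 N/C.

1.94e6 V/m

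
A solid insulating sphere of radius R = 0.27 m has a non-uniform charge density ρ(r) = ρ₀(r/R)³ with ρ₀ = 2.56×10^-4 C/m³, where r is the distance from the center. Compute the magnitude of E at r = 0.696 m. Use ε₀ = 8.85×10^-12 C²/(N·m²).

By spherical symmetry E is radial; choose a Gaussian sphere of radius r = 0.696 m (r > R, all charge enclosed).
Q_enc = 4π ∫₀^R ρ₀(r'/R)^3 r'² dr' = 4πρ₀R³/6 = 1.055×10^-5 C.
Gauss's law: E·4πr² = Q_enc/ε₀.
E = |Q_enc|/(4πε₀r²) = (1.055×10^-5)/(4π·8.85×10^-12·(0.696)²) = 1.96×10^5 N/C.

1.96e5 N/C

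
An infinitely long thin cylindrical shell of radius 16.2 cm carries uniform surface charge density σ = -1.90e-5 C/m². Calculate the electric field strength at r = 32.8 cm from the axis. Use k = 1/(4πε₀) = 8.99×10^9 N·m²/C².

|E| = 1.06×10^6 V/m

Coaxial Gaussian cylinder, radius r = 32.8 cm, length L (r > 16.2 cm).
The whole shell is enclosed: λ_enc = σ·2πR = (-1.90e-5)·2π·(0.162) = -1.934e-5 C/m.
By Gauss's law (flux through the curved wall only), E·2πrL = λ_enc L/ε₀.
E = 2k|λ_enc|/r = 2(8.99×10^9)(1.934×10^-5)/(0.328) = 1.06e6 N/C.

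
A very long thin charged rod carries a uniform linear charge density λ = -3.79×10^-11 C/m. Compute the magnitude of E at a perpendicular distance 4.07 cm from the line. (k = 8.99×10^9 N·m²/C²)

E = 16.7 N/C

Coaxial Gaussian cylinder, radius r = 4.07 cm, length L.
Q_enc = λL, so λ_enc = -3.79×10^-11 C/m.
Since E is radial and uniform over the curved surface, Φ = E·2πrL = Q_enc/ε₀ = λ_enc L/ε₀.
E = 2k|λ_enc|/r = 2(8.99×10^9)(3.79×10^-11)/(0.0407) = 16.7 N/C.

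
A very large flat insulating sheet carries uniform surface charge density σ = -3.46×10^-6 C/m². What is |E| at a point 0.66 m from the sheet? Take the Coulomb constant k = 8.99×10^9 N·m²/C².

E = 1.95×10^5 N/C

The symmetry is planar: E is normal to the sheet and the same magnitude on both sides. Take a pillbox straddling the sheet with end-cap area A.
Only the two end caps contribute flux: Φ = 2EA. With Q_enc = σA, Gauss's law gives E = |σ|/(2ε₀).
E = 2πk|σ| = 2π(8.99×10^9)(3.46×10^-6) = 1.95×10^5 N/C.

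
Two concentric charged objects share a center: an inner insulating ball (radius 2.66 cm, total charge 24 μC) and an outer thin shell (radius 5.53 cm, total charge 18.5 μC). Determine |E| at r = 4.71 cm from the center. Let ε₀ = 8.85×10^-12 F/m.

Symmetry ⇒ E = E(r) r̂. Gaussian sphere of radius r = 4.71 cm (between the bodies, 2.66 cm < r < 5.53 cm).
The shell at 5.53 cm lies outside the Gaussian surface, so Q_enc = 24 μC = 2.40×10^-5 C.
Applying ∮E·dA = Q_enc/ε₀ with Φ = E(4πr²):
E = |Q_enc|/(4πε₀r²) = (2.40×10^-5)/(4π·8.85×10^-12·(0.0471)²) = 9.73×10^7 N/C.

E = 9.73×10^7 N/C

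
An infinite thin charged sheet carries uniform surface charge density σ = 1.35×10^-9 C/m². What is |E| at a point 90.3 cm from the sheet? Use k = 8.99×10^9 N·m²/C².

E = 76.3 N/C

The symmetry is planar: E is normal to the sheet and the same magnitude on both sides. Take a pillbox straddling the sheet with end-cap area A.
Flux Φ = 2EA and Q_enc = σA, so 2EA = σA/ε₀ ⇒ E = |σ|/(2ε₀), independent of distance.
E = 2πk|σ| = 2π(8.99×10^9)(1.35×10^-9) = 76.3 N/C.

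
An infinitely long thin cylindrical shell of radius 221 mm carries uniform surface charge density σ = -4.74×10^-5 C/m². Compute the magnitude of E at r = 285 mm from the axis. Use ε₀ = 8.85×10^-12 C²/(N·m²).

Choose a coaxial cylinder of radius r = 285 mm (arbitrary length L) as the Gaussian surface (r > 221 mm).
The whole shell is enclosed: λ_enc = σ·2πR = (-4.74e-5)·2π·(0.221) = -6.582e-5 C/m.
By Gauss's law (flux through the curved wall only), E·2πrL = λ_enc L/ε₀.
E = |λ_enc|/(2πε₀r) = (6.582×10^-5)/(2π·8.85×10^-12·0.285) = 4.15e6 N/C.

E ≈ 4.15×10^6 N/C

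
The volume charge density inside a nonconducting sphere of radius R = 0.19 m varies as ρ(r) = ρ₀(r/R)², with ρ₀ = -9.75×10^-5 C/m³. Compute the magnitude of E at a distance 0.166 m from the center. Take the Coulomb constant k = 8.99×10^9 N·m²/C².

|E| = 2.79×10^5 V/m

Use a concentric Gaussian sphere at r = 0.166 m (r < R).
Integrate the density: Q_enc = 4π ∫₀^r ρ₀(r'/R)^2 r'² dr' = 4πρ₀ r^5/(5·R²) = -8.556×10^-7 C.
By Gauss's law, ∮E·dA = E·4πr² = Q_enc/ε₀.
E = k|Q_enc|/r² = (8.99×10^9)(8.556×10^-7)/(0.166)² = 2.79e5 N/C.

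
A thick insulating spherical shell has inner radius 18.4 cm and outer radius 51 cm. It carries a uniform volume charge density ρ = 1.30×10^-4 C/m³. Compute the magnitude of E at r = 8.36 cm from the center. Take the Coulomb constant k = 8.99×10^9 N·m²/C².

E = 0

Take a concentric spherical Gaussian surface of radius r = 8.36 cm (r < 18.4 cm, inside the empty cavity).
No charge is enclosed, so by Gauss's law E·4πr² = 0 ⇒ E = 0.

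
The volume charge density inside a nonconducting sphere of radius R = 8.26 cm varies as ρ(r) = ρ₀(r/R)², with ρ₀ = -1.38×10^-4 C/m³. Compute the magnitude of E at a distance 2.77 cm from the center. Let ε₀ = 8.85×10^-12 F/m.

By spherical symmetry E is radial; choose a Gaussian sphere of radius r = 2.77 cm (r < R).
Q_enc = ∫₀^r ρ(r')·4πr'² dr' = (4πρ₀/R²) ∫₀^r r'^4 dr' = 4πρ₀ r^5/(5·R²) = -8.29×10^-10 C.
Applying ∮E·dA = Q_enc/ε₀ with Φ = E(4πr²):
E = |Q_enc|/(4πε₀r²) = (8.29×10^-10)/(4π·8.85×10^-12·(0.0277)²) = 9.72×10^3 N/C.

|E| = 9.72e3 V/m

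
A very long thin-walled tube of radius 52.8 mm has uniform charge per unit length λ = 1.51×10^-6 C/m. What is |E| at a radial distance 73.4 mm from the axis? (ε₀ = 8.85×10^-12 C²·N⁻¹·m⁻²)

Coaxial Gaussian cylinder, radius r = 73.4 mm, length L (r > 52.8 mm).
The full line charge is enclosed: λ_enc = 1.51e-6 C/m.
Gauss's law: E·2πrL = λ_enc L/ε₀.
E = |λ_enc|/(2πε₀r) = (1.51×10^-6)/(2π·8.85×10^-12·0.0734) = 3.70×10^5 N/C.

|E| ≈ 3.70×10^5 V/m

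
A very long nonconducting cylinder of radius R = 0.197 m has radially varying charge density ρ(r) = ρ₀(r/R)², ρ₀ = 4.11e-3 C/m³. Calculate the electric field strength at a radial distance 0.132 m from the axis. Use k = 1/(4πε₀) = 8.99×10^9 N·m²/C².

Take a coaxial cylindrical Gaussian surface of radius r = 0.132 m and length L (r < R).
Integrating ρ over the cross-section to radius r: λ_enc = (2πρ₀/R²) ∫₀^r r'^3 dr' = 2πρ₀ r^4/(4·R²) = 5.05×10^-5 C/m.
Applying ∮E·dA = Q_enc/ε₀ with the end caps contributing no flux:
E = 2k|λ_enc|/r = 2(8.99×10^9)(5.05×10^-5)/(0.132) = 6.88×10^6 N/C.

|E| = 6.88×10^6 N/C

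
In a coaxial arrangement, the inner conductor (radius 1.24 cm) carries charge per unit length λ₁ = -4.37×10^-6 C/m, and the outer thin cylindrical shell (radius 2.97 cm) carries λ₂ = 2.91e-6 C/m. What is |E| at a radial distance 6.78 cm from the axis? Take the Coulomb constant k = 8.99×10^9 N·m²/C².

Choose a coaxial cylinder of radius r = 6.78 cm (arbitrary length L) as the Gaussian surface (r > 2.97 cm, enclosing both).
λ_enc = λ₁ + λ₂ = (-4.37e-6) + (2.91e-6) = -1.46×10^-6 C/m.
Since E is radial and uniform over the curved surface, Φ = E·2πrL = Q_enc/ε₀ = λ_enc L/ε₀.
E = 2k|λ_enc|/r = 2(8.99×10^9)(1.46×10^-6)/(0.0678) = 3.87×10^5 N/C.

E ≈ 3.87×10^5 N/C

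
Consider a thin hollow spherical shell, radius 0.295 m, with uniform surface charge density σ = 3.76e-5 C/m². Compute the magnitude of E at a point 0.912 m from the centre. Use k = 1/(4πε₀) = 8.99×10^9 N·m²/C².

By spherical symmetry E is radial; choose a Gaussian sphere of radius r = 0.912 m (r > 0.295 m).
The entire shell is enclosed: Q_enc = σ·4πR² = (3.76×10^-5)·4π·(0.295)² = 4.112×10^-5 C.
Applying ∮E·dA = Q_enc/ε₀ with Φ = E(4πr²):
E = k|Q_enc|/r² = (8.99×10^9)(4.112×10^-5)/(0.912)² = 4.44×10^5 N/C.

4.44e5 V/m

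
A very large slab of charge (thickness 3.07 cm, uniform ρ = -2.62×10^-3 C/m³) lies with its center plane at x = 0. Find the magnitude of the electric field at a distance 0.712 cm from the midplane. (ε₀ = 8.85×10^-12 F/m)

|E| = 2.11×10^6 V/m

By symmetry E is perpendicular to the slab. A Gaussian pillbox from −0.712 cm to +0.712 cm (face area A) lies entirely within the slab.
Q_enc = ρ·(2x)·A and flux = 2EA, so 2EA = 2ρxA/ε₀ ⇒ E = |ρ|x/ε₀.
E = (2.62e-3)(0.00712)/(8.85×10^-12) = 2.11e6 N/C.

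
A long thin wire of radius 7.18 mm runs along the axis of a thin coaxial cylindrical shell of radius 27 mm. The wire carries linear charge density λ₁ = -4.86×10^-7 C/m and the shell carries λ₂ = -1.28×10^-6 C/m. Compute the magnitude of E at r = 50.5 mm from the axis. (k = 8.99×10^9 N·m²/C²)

Choose a coaxial cylinder of radius r = 50.5 mm (arbitrary length L) as the Gaussian surface (r > 27 mm, enclosing both).
λ_enc = λ₁ + λ₂ = (-4.86×10^-7) + (-1.28×10^-6) = -1.766×10^-6 C/m.
Gauss's law: E·2πrL = λ_enc L/ε₀.
E = 2k|λ_enc|/r = 2(8.99×10^9)(1.766e-6)/(0.0505) = 6.29×10^5 N/C.

|E| = 6.29×10^5 V/m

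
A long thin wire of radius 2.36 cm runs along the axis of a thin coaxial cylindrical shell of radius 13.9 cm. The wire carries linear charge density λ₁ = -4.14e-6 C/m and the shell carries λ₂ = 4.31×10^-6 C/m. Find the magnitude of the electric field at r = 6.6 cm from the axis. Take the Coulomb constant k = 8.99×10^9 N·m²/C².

By cylindrical symmetry E is radial; use a coaxial Gaussian cylinder of radius 6.6 cm and length L (between the conductors, 2.36 cm < r < 13.9 cm).
The shell at 13.9 cm lies outside the Gaussian surface, so λ_enc = λ₁ = -4.14×10^-6 C/m.
Gauss's law: E·2πrL = λ_enc L/ε₀.
E = 2k|λ_enc|/r = 2(8.99×10^9)(4.14e-6)/(0.066) = 1.13e6 N/C.

E ≈ 1.13e6 V/m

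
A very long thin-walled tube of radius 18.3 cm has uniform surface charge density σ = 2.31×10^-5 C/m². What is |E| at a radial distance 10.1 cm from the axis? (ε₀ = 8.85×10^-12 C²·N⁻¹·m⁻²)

By cylindrical symmetry E is radial; use a coaxial Gaussian cylinder of radius 10.1 cm and length L (r < 18.3 cm, inside the shell).
No charge is enclosed, so Gauss's law gives E·2πrL = 0 ⇒ E = 0.

E = 0 (no enclosed charge)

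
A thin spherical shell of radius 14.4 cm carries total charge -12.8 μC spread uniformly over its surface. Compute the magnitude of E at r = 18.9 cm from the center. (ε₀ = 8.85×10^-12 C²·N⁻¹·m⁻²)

Symmetry ⇒ E = E(r) r̂. Gaussian sphere of radius r = 18.9 cm (r > 14.4 cm).
The entire shell is enclosed: Q_enc = -1.28×10^-5 C.
Gauss's law: E·4πr² = Q_enc/ε₀.
E = |Q_enc|/(4πε₀r²) = (1.28×10^-5)/(4π·8.85×10^-12·(0.189)²) = 3.22×10^6 N/C.

|E| = 3.22e6 N/C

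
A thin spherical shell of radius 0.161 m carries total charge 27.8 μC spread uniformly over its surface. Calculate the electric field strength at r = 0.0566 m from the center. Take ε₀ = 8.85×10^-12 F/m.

E = 0

By spherical symmetry E is radial; choose a Gaussian sphere of radius r = 0.0566 m (inside the shell, r < 0.161 m).
No charge lies within this surface, so Q_enc = 0 and Gauss's law gives E·4πr² = 0 ⇒ E = 0.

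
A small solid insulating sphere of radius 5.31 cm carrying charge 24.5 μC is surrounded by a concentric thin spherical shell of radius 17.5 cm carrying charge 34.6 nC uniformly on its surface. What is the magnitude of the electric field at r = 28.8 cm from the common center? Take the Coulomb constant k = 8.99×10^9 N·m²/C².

Take a concentric spherical Gaussian surface of radius r = 28.8 cm (r > 17.5 cm, enclosing both).
Q_enc = (24.5 μC) + (34.6 nC) = 2.453×10^-5 C.
By Gauss's law, ∮E·dA = E·4πr² = Q_enc/ε₀.
E = k|Q_enc|/r² = (8.99×10^9)(2.453×10^-5)/(0.288)² = 2.66×10^6 N/C.

E ≈ 2.66e6 V/m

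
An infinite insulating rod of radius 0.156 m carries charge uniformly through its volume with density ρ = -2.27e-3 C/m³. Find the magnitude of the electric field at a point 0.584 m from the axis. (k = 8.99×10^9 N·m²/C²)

|E| = 5.34×10^6 N/C

Take a coaxial cylindrical Gaussian surface of radius r = 0.584 m and length L (r > 0.156 m, full cross-section enclosed).
λ_enc = ρ·πR² = (-2.27×10^-3)π(0.156)² = -1.736×10^-4 C/m.
Since E is radial and uniform over the curved surface, Φ = E·2πrL = Q_enc/ε₀ = λ_enc L/ε₀.
E = 2k|λ_enc|/r = 2(8.99×10^9)(1.736×10^-4)/(0.584) = 5.34×10^6 N/C.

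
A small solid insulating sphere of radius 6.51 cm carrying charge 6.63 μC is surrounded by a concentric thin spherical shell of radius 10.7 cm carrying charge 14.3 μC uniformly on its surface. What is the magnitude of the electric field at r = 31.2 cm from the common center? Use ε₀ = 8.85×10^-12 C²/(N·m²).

|E| = 1.93×10^6 N/C

Take a concentric spherical Gaussian surface of radius r = 31.2 cm (r > 10.7 cm, enclosing both).
Q_enc = (6.63 μC) + (14.3 μC) = 2.093×10^-5 C.
Applying ∮E·dA = Q_enc/ε₀ with Φ = E(4πr²):
E = |Q_enc|/(4πε₀r²) = (2.093×10^-5)/(4π·8.85×10^-12·(0.312)²) = 1.93e6 N/C.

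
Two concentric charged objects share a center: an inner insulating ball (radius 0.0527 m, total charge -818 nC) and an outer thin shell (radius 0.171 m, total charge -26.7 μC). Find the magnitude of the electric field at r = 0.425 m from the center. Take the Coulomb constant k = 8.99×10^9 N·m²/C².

Use a concentric Gaussian sphere at r = 0.425 m (r > 0.171 m, enclosing both).
Q_enc = (-818 nC) + (-26.7 μC) = -2.752×10^-5 C.
Gauss's law: E·4πr² = Q_enc/ε₀.
E = k|Q_enc|/r² = (8.99×10^9)(2.752×10^-5)/(0.425)² = 1.37×10^6 N/C.

E = 1.37×10^6 V/m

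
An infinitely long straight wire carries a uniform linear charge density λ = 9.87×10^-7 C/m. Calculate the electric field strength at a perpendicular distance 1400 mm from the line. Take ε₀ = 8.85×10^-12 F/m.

E = 1.27×10^4 N/C

By cylindrical symmetry E is radial; use a coaxial Gaussian cylinder of radius 1400 mm and length L.
Q_enc = λL, so λ_enc = 9.87×10^-7 C/m.
By Gauss's law (flux through the curved wall only), E·2πrL = λ_enc L/ε₀.
E = |λ_enc|/(2πε₀r) = (9.87×10^-7)/(2π·8.85×10^-12·1.4) = 1.27×10^4 N/C.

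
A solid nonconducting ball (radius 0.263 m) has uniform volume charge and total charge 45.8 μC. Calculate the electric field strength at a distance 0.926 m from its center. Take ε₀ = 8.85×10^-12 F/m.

E ≈ 4.80×10^5 N/C

By spherical symmetry E is radial; choose a Gaussian sphere of radius r = 0.926 m (r > R, so the entire charge is enclosed).
Q_enc = 45.8 μC = 4.58e-5 C.
By Gauss's law, ∮E·dA = E·4πr² = Q_enc/ε₀.
E = |Q_enc|/(4πε₀r²) = (4.58×10^-5)/(4π·8.85×10^-12·(0.926)²) = 4.80×10^5 N/C.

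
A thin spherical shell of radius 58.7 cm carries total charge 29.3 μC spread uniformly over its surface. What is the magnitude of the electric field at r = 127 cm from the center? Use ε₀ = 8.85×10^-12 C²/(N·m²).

By spherical symmetry E is radial; choose a Gaussian sphere of radius r = 127 cm (r > 58.7 cm).
The entire shell is enclosed: Q_enc = 2.93×10^-5 C.
Since E is radial and uniform over the Gaussian sphere, Φ = E·4πr² = Q_enc/ε₀.
E = |Q_enc|/(4πε₀r²) = (2.93×10^-5)/(4π·8.85×10^-12·(1.27)²) = 1.63×10^5 N/C.

|E| = 1.63e5 N/C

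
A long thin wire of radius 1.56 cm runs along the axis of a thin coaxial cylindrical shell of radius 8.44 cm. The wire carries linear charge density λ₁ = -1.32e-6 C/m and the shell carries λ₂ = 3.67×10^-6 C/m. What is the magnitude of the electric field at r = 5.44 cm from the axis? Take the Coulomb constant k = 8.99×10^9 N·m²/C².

Take a coaxial cylindrical Gaussian surface of radius r = 5.44 cm and length L (between the conductors, 1.56 cm < r < 8.44 cm).
The shell at 8.44 cm lies outside the Gaussian surface, so λ_enc = λ₁ = -1.32×10^-6 C/m.
Applying ∮E·dA = Q_enc/ε₀ with the end caps contributing no flux:
E = 2k|λ_enc|/r = 2(8.99×10^9)(1.32e-6)/(0.0544) = 4.36×10^5 N/C.

4.36×10^5 V/m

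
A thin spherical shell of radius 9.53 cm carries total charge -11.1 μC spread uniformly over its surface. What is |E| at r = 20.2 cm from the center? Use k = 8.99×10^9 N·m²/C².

2.45e6 N/C

Take a concentric spherical Gaussian surface of radius r = 20.2 cm (r > 9.53 cm).
The entire shell is enclosed: Q_enc = -1.11×10^-5 C.
Applying ∮E·dA = Q_enc/ε₀ with Φ = E(4πr²):
E = k|Q_enc|/r² = (8.99×10^9)(1.11×10^-5)/(0.202)² = 2.45e6 N/C.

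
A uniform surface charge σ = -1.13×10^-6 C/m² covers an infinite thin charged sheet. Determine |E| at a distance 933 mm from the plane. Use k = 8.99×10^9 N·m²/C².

E ≈ 6.38×10^4 V/m

The symmetry is planar: E is normal to the sheet and the same magnitude on both sides. Take a pillbox straddling the sheet with end-cap area A.
Flux Φ = 2EA and Q_enc = σA, so 2EA = σA/ε₀ ⇒ E = |σ|/(2ε₀), independent of distance.
E = 2πk|σ| = 2π(8.99×10^9)(1.13e-6) = 6.38e4 N/C.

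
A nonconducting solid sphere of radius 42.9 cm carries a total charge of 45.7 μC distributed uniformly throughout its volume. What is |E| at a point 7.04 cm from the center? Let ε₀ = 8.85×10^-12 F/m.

|E| ≈ 3.66×10^5 N/C

Symmetry ⇒ E = E(r) r̂. Gaussian sphere of radius r = 7.04 cm (r < R).
For a uniform sphere the enclosed fraction is (r/R)³, so Q_enc = (45.7 μC)(0.0704/0.429)³ = 2.02×10^-7 C.
Applying ∮E·dA = Q_enc/ε₀ with Φ = E(4πr²):
E = |Q_enc|/(4πε₀r²) = (2.02×10^-7)/(4π·8.85×10^-12·(0.0704)²) = 3.66×10^5 N/C.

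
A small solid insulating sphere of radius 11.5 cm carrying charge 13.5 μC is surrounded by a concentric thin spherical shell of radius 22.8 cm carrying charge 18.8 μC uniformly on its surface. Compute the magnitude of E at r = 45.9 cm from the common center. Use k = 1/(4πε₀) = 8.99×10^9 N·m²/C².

Use a concentric Gaussian sphere at r = 45.9 cm (r > 22.8 cm, enclosing both).
Q_enc = (13.5 μC) + (18.8 μC) = 3.23e-5 C.
Applying ∮E·dA = Q_enc/ε₀ with Φ = E(4πr²):
E = k|Q_enc|/r² = (8.99×10^9)(3.23×10^-5)/(0.459)² = 1.38e6 N/C.

1.38×10^6 N/C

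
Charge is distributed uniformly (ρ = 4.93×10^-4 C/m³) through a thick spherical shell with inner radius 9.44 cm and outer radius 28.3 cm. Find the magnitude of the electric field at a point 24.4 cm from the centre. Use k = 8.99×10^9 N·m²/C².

E ≈ 4.27×10^6 N/C

By spherical symmetry E is radial; choose a Gaussian sphere of radius r = 24.4 cm (within the shell material, 9.44 cm < r < 28.3 cm).
Only the shell between 9.44 cm and r is enclosed: Q_enc = ρ·(4π/3)(r³ − a³) = (4.93e-4)·(4π/3)·((0.244)³ − (0.0944)³) = 2.826×10^-5 C.
Since E is radial and uniform over the Gaussian sphere, Φ = E·4πr² = Q_enc/ε₀.
E = k|Q_enc|/r² = (8.99×10^9)(2.826×10^-5)/(0.244)² = 4.27e6 N/C.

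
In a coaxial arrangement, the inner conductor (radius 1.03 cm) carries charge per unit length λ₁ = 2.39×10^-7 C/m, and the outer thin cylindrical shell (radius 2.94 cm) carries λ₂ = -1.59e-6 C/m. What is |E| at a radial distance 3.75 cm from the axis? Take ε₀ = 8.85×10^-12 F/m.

Take a coaxial cylindrical Gaussian surface of radius r = 3.75 cm and length L (r > 2.94 cm, enclosing both).
λ_enc = λ₁ + λ₂ = (2.39×10^-7) + (-1.59×10^-6) = -1.351×10^-6 C/m.
Applying ∮E·dA = Q_enc/ε₀ with the end caps contributing no flux:
E = |λ_enc|/(2πε₀r) = (1.351e-6)/(2π·8.85×10^-12·0.0375) = 6.48×10^5 N/C.

E ≈ 6.48×10^5 V/m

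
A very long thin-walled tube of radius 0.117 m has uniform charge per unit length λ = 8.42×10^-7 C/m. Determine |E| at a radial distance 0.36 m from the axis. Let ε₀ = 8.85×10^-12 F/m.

4.21×10^4 N/C

By cylindrical symmetry E is radial; use a coaxial Gaussian cylinder of radius 0.36 m and length L (r > 0.117 m).
The full line charge is enclosed: λ_enc = 8.42e-7 C/m.
Since E is radial and uniform over the curved surface, Φ = E·2πrL = Q_enc/ε₀ = λ_enc L/ε₀.
E = |λ_enc|/(2πε₀r) = (8.42×10^-7)/(2π·8.85×10^-12·0.36) = 4.21×10^4 N/C.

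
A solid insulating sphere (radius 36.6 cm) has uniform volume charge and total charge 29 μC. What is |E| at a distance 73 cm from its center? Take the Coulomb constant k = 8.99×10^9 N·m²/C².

Take a concentric spherical Gaussian surface of radius r = 73 cm (r > R, so the entire charge is enclosed).
Q_enc = 29 μC = 2.90e-5 C.
Applying ∮E·dA = Q_enc/ε₀ with Φ = E(4πr²):
E = k|Q_enc|/r² = (8.99×10^9)(2.90×10^-5)/(0.73)² = 4.89e5 N/C.

E ≈ 4.89×10^5 N/C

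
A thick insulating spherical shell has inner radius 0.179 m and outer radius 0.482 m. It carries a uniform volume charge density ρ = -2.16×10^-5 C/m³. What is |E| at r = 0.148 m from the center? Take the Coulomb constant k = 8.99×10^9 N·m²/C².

By spherical symmetry E is radial; choose a Gaussian sphere of radius r = 0.148 m (r < 0.179 m, inside the empty cavity).
Q_enc = 0 (all charge lies at larger r); Gauss's law gives E = 0.

E = 0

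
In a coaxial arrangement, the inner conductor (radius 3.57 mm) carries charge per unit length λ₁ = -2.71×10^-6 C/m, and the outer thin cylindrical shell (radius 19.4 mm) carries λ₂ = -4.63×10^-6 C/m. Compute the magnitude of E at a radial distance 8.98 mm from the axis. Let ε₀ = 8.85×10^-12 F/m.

E = 5.43e6 V/m

Coaxial Gaussian cylinder, radius r = 8.98 mm, length L (between the conductors, 3.57 mm < r < 19.4 mm).
The shell at 19.4 mm lies outside the Gaussian surface, so λ_enc = λ₁ = -2.71×10^-6 C/m.
Applying ∮E·dA = Q_enc/ε₀ with the end caps contributing no flux:
E = |λ_enc|/(2πε₀r) = (2.71e-6)/(2π·8.85×10^-12·0.00898) = 5.43×10^6 N/C.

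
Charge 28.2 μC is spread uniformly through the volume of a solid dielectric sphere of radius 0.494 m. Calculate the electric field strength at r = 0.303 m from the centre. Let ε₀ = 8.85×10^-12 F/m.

|E| ≈ 6.37×10^5 N/C

Use a concentric Gaussian sphere at r = 0.303 m (r < R).
Only the charge within r is enclosed: Q_enc = Q·(r/R)³ = (28.2 μC)·(0.303 m/0.494 m)³ = 6.507×10^-6 C.
Applying ∮E·dA = Q_enc/ε₀ with Φ = E(4πr²):
E = |Q_enc|/(4πε₀r²) = (6.507e-6)/(4π·8.85×10^-12·(0.303)²) = 6.37×10^5 N/C.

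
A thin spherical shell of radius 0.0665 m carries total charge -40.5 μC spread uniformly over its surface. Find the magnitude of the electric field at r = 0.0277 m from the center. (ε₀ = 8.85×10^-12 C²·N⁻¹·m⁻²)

E = 0

By spherical symmetry E is radial; choose a Gaussian sphere of radius r = 0.0277 m (inside the shell, r < 0.0665 m).
No charge lies within this surface, so Q_enc = 0 and Gauss's law gives E·4πr² = 0 ⇒ E = 0.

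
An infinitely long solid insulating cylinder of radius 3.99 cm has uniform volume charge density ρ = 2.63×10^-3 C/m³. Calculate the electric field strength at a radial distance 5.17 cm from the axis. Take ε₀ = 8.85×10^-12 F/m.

Take a coaxial cylindrical Gaussian surface of radius r = 5.17 cm and length L (r > 3.99 cm, full cross-section enclosed).
λ_enc = ρ·πR² = (2.63e-3)π(0.0399)² = 1.315×10^-5 C/m.
Since E is radial and uniform over the curved surface, Φ = E·2πrL = Q_enc/ε₀ = λ_enc L/ε₀.
E = |λ_enc|/(2πε₀r) = (1.315×10^-5)/(2π·8.85×10^-12·0.0517) = 4.58×10^6 N/C.

4.58e6 V/m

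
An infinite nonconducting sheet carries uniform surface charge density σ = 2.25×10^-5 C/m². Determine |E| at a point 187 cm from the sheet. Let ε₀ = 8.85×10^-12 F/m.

|E| = 1.27×10^6 N/C

Choose a cylindrical pillbox piercing the sheet, end faces (area A) parallel to it.
Flux Φ = 2EA and Q_enc = σA, so 2EA = σA/ε₀ ⇒ E = |σ|/(2ε₀), independent of distance.
E = |σ|/(2ε₀) = (2.25e-5)/(2·8.85×10^-12) = 1.27×10^6 N/C.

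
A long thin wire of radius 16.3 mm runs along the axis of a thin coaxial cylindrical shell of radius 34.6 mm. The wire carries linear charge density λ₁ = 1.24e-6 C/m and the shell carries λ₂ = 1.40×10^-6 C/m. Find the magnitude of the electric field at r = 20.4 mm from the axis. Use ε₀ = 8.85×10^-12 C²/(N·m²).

1.09×10^6 V/m

Coaxial Gaussian cylinder, radius r = 20.4 mm, length L (between the conductors, 16.3 mm < r < 34.6 mm).
The shell at 34.6 mm lies outside the Gaussian surface, so λ_enc = λ₁ = 1.24e-6 C/m.
Applying ∮E·dA = Q_enc/ε₀ with the end caps contributing no flux:
E = |λ_enc|/(2πε₀r) = (1.24×10^-6)/(2π·8.85×10^-12·0.0204) = 1.09×10^6 N/C.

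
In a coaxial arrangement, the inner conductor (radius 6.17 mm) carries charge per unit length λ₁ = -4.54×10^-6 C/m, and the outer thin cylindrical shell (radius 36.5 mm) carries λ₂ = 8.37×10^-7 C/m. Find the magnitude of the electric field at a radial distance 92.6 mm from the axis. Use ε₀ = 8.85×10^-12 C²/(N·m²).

Coaxial Gaussian cylinder, radius r = 92.6 mm, length L (r > 36.5 mm, enclosing both).
λ_enc = λ₁ + λ₂ = (-4.54×10^-6) + (8.37×10^-7) = -3.703×10^-6 C/m.
Applying ∮E·dA = Q_enc/ε₀ with the end caps contributing no flux:
E = |λ_enc|/(2πε₀r) = (3.703e-6)/(2π·8.85×10^-12·0.0926) = 7.19×10^5 N/C.

|E| ≈ 7.19e5 N/C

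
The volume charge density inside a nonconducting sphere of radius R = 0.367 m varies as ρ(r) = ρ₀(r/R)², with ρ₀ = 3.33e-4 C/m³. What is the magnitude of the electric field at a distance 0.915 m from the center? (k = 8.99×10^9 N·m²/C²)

Symmetry ⇒ E = E(r) r̂. Gaussian sphere of radius r = 0.915 m (r > R, all charge enclosed).
Q_enc = 4π ∫₀^R ρ₀(r'/R)^2 r'² dr' = 4πρ₀R³/5 = 4.137×10^-5 C.
Gauss's law: E·4πr² = Q_enc/ε₀.
E = k|Q_enc|/r² = (8.99×10^9)(4.137×10^-5)/(0.915)² = 4.44×10^5 N/C.

|E| = 4.44×10^5 N/C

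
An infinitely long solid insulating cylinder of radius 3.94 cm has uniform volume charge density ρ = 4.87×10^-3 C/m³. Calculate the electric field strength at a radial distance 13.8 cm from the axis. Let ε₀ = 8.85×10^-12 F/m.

3.10×10^6 V/m

Coaxial Gaussian cylinder, radius r = 13.8 cm, length L (r > 3.94 cm, full cross-section enclosed).
λ_enc = ρ·πR² = (4.87e-3)π(0.0394)² = 2.375e-5 C/m.
Applying ∮E·dA = Q_enc/ε₀ with the end caps contributing no flux:
E = |λ_enc|/(2πε₀r) = (2.375×10^-5)/(2π·8.85×10^-12·0.138) = 3.10×10^6 N/C.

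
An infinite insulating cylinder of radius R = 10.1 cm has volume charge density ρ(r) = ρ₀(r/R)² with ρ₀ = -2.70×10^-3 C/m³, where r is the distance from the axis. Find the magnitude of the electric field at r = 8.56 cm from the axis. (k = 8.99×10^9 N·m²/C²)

|E| = 4.69e6 V/m

By cylindrical symmetry E is radial; use a coaxial Gaussian cylinder of radius 8.56 cm and length L (r < R).
λ_enc = ∫₀^r ρ(r')·2πr' dr' = (2πρ₀/R²)·r^4/4 = -2.232×10^-5 C/m.
Since E is radial and uniform over the curved surface, Φ = E·2πrL = Q_enc/ε₀ = λ_enc L/ε₀.
E = 2k|λ_enc|/r = 2(8.99×10^9)(2.232e-5)/(0.0856) = 4.69e6 N/C.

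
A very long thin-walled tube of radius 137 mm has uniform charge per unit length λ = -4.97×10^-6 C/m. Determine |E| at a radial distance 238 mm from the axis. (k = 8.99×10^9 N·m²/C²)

Coaxial Gaussian cylinder, radius r = 238 mm, length L (r > 137 mm).
The full line charge is enclosed: λ_enc = -4.97×10^-6 C/m.
Gauss's law: E·2πrL = λ_enc L/ε₀.
E = 2k|λ_enc|/r = 2(8.99×10^9)(4.97e-6)/(0.238) = 3.75e5 N/C.

E = 3.75×10^5 N/C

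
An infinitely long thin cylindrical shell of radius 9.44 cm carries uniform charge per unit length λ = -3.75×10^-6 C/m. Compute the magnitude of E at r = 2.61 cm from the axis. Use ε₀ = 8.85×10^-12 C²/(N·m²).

By cylindrical symmetry E is radial; use a coaxial Gaussian cylinder of radius 2.61 cm and length L (r < 9.44 cm, inside the shell).
No charge is enclosed, so Gauss's law gives E·2πrL = 0 ⇒ E = 0.

|E| = 0 V/m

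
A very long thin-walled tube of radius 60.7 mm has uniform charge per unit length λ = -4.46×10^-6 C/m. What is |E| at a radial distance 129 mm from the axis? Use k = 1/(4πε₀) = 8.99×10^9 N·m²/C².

Take a coaxial cylindrical Gaussian surface of radius r = 129 mm and length L (r > 60.7 mm).
The full line charge is enclosed: λ_enc = -4.46e-6 C/m.
Since E is radial and uniform over the curved surface, Φ = E·2πrL = Q_enc/ε₀ = λ_enc L/ε₀.
E = 2k|λ_enc|/r = 2(8.99×10^9)(4.46×10^-6)/(0.129) = 6.22e5 N/C.

6.22×10^5 N/C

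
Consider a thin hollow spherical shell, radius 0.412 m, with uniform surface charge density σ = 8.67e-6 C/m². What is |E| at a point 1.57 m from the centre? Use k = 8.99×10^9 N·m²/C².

6.75×10^4 N/C

Symmetry ⇒ E = E(r) r̂. Gaussian sphere of radius r = 1.57 m (r > 0.412 m).
The entire shell is enclosed: Q_enc = σ·4πR² = (8.67×10^-6)·4π·(0.412)² = 1.849e-5 C.
Applying ∮E·dA = Q_enc/ε₀ with Φ = E(4πr²):
E = k|Q_enc|/r² = (8.99×10^9)(1.849×10^-5)/(1.57)² = 6.75×10^4 N/C.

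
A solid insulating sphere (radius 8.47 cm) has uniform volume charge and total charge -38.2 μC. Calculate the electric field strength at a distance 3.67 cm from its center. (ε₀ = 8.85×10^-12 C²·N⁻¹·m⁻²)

Symmetry ⇒ E = E(r) r̂. Gaussian sphere of radius r = 3.67 cm (r < R).
For a uniform sphere the enclosed fraction is (r/R)³, so Q_enc = (-38.2 μC)(0.0367/0.0847)³ = -3.108e-6 C.
By Gauss's law, ∮E·dA = E·4πr² = Q_enc/ε₀.
E = |Q_enc|/(4πε₀r²) = (3.108×10^-6)/(4π·8.85×10^-12·(0.0367)²) = 2.07e7 N/C.

E ≈ 2.07e7 V/m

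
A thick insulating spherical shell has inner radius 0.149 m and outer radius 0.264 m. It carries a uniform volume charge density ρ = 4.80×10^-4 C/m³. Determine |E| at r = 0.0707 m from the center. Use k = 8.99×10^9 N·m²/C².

E = 0 (no enclosed charge)

Use a concentric Gaussian sphere at r = 0.0707 m (r < 0.149 m, inside the empty cavity).
No charge is enclosed, so by Gauss's law E·4πr² = 0 ⇒ E = 0.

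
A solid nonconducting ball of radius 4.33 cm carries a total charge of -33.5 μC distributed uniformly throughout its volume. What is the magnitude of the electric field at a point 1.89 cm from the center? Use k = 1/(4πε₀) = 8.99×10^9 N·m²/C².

Take a concentric spherical Gaussian surface of radius r = 1.89 cm (r < R).
For a uniform sphere the enclosed fraction is (r/R)³, so Q_enc = (-33.5 μC)(0.0189/0.0433)³ = -2.786×10^-6 C.
Since E is radial and uniform over the Gaussian sphere, Φ = E·4πr² = Q_enc/ε₀.
E = k|Q_enc|/r² = (8.99×10^9)(2.786×10^-6)/(0.0189)² = 7.01×10^7 N/C.

|E| = 7.01×10^7 V/m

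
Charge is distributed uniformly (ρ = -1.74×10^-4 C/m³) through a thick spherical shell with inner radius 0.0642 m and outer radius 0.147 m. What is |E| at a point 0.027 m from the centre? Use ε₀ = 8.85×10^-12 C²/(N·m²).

E = 0 (no enclosed charge)

Take a concentric spherical Gaussian surface of radius r = 0.027 m (r < 0.0642 m, inside the empty cavity).
No charge is enclosed, so by Gauss's law E·4πr² = 0 ⇒ E = 0.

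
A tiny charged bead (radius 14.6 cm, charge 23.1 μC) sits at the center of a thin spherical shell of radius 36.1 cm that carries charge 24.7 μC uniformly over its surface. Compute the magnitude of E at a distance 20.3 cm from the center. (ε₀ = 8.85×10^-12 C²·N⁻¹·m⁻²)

By spherical symmetry E is radial; choose a Gaussian sphere of radius r = 20.3 cm (between the bodies, 14.6 cm < r < 36.1 cm).
The shell at 36.1 cm lies outside the Gaussian surface, so Q_enc = 23.1 μC = 2.31×10^-5 C.
Applying ∮E·dA = Q_enc/ε₀ with Φ = E(4πr²):
E = |Q_enc|/(4πε₀r²) = (2.31×10^-5)/(4π·8.85×10^-12·(0.203)²) = 5.04e6 N/C.

5.04e6 N/C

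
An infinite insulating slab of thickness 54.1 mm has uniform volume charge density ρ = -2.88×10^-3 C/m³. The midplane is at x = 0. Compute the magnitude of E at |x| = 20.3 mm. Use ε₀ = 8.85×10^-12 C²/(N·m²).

6.61e6 N/C

By symmetry E is perpendicular to the slab. A Gaussian pillbox from −20.3 mm to +20.3 mm (face area A) lies entirely within the slab.
Q_enc = ρ·(2x)·A and flux = 2EA, so 2EA = 2ρxA/ε₀ ⇒ E = |ρ|x/ε₀.
E = (2.88×10^-3)(0.0203)/(8.85×10^-12) = 6.61×10^6 N/C.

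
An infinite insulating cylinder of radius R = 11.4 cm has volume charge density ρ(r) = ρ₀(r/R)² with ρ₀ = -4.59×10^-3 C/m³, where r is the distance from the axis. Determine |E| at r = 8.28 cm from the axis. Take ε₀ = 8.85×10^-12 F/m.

Take a coaxial cylindrical Gaussian surface of radius r = 8.28 cm and length L (r < R).
Integrating ρ over the cross-section to radius r: λ_enc = (2πρ₀/R²) ∫₀^r r'^3 dr' = 2πρ₀ r^4/(4·R²) = -2.608e-5 C/m.
Since E is radial and uniform over the curved surface, Φ = E·2πrL = Q_enc/ε₀ = λ_enc L/ε₀.
E = |λ_enc|/(2πε₀r) = (2.608×10^-5)/(2π·8.85×10^-12·0.0828) = 5.66×10^6 N/C.

E = 5.66e6 N/C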